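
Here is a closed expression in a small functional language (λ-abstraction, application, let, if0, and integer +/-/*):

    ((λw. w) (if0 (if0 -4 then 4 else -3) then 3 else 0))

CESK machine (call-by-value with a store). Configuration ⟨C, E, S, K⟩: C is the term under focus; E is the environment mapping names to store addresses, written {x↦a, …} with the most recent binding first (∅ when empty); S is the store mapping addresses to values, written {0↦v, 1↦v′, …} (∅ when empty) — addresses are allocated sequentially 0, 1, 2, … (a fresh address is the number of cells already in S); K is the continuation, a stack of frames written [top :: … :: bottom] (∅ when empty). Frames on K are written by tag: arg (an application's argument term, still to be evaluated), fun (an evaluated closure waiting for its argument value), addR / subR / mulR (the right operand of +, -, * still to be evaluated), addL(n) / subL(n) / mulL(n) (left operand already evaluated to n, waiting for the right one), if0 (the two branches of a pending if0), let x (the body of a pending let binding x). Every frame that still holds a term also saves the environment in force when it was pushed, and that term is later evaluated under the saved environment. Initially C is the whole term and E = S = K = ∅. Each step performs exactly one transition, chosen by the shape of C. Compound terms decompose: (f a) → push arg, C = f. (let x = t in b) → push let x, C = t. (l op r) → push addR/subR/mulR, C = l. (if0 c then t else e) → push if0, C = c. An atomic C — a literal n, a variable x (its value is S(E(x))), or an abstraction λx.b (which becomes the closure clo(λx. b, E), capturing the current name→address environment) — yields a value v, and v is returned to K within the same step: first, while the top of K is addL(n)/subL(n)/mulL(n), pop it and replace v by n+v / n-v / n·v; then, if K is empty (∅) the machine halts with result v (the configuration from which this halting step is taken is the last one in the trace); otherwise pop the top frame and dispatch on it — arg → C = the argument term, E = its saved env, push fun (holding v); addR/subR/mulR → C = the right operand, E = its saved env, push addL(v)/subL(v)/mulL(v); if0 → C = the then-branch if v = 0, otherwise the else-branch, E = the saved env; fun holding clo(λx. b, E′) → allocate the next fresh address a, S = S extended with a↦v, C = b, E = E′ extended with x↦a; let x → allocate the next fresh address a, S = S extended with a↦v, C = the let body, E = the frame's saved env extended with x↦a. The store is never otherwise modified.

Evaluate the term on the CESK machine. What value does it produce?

Answer: 0

Machine steps:
0. ⟨C=((λw. w) (if0 (if0 -4 then 4 else -3) then 3 else 0)); E=∅; S=∅; K=∅⟩
1. ⟨C=(λw. w); E=∅; S=∅; K=[arg]⟩
2. ⟨C=(if0 (if0 -4 then 4 else -3) then 3 else 0); E=∅; S=∅; K=[fun]⟩
3. ⟨C=(if0 -4 then 4 else -3); E=∅; S=∅; K=[if0 :: fun]⟩
4. ⟨C=-4; E=∅; S=∅; K=[if0 :: if0 :: fun]⟩
5. ⟨C=-3; E=∅; S=∅; K=[if0 :: fun]⟩
6. ⟨C=0; E=∅; S=∅; K=[fun]⟩
7. ⟨C=w; E={w↦0}; S={0↦0}; K=∅⟩
→ final value 0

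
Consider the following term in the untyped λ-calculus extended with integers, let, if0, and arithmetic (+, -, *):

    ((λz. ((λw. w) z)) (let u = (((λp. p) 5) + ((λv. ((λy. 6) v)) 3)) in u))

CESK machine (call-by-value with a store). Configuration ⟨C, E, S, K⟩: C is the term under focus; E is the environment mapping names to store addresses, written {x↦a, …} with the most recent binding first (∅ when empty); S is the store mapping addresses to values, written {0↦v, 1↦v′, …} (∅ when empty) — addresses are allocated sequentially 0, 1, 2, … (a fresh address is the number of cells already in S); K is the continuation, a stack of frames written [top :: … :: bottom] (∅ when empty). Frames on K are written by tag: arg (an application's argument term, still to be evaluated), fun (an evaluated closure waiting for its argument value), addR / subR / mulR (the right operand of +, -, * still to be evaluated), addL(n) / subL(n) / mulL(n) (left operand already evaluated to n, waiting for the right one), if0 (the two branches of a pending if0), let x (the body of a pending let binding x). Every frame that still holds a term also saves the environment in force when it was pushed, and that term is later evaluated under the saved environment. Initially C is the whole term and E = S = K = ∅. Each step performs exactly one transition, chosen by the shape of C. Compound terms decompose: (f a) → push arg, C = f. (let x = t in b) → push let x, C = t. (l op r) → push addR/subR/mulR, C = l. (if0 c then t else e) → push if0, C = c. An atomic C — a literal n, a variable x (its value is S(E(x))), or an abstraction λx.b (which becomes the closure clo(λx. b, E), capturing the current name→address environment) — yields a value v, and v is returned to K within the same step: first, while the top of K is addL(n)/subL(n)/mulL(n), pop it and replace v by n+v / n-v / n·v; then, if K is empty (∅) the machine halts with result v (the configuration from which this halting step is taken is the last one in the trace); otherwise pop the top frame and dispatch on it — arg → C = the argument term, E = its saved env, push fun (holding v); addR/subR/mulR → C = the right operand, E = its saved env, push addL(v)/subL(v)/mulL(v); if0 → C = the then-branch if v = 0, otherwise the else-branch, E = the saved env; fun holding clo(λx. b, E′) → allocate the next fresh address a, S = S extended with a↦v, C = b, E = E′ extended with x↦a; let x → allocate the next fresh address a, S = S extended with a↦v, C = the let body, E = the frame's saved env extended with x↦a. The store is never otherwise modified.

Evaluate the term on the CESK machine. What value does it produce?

t=0: [C=((λz. ((λw. w) z)) (let u = (((λp. p) 5) + ((λv. ((λy. 6) v)) 3)) in u)) | E=∅ | S=∅ | K=∅]
t=1: [C=(λz. ((λw. w) z)) | E=∅ | S=∅ | K=[arg]]
t=2: [C=(let u = (((λp. p) 5) + ((λv. ((λy. 6) v)) 3)) in u) | E=∅ | S=∅ | K=[fun]]
t=3: [C=(((λp. p) 5) + ((λv. ((λy. 6) v)) 3)) | E=∅ | S=∅ | K=[let u :: fun]]
t=4: [C=((λp. p) 5) | E=∅ | S=∅ | K=[addR :: let u :: fun]]
t=5: [C=(λp. p) | E=∅ | S=∅ | K=[arg :: addR :: let u :: fun]]
t=6: [C=5 | E=∅ | S=∅ | K=[fun :: addR :: let u :: fun]]
t=7: [C=p | E={p↦0} | S={0↦5} | K=[addR :: let u :: fun]]
t=8: [C=((λv. ((λy. 6) v)) 3) | E=∅ | S={0↦5} | K=[addL(5) :: let u :: fun]]
t=9: [C=(λv. ((λy. 6) v)) | E=∅ | S={0↦5} | K=[arg :: addL(5) :: let u :: fun]]
t=10: [C=3 | E=∅ | S={0↦5} | K=[fun :: addL(5) :: let u :: fun]]
t=11: [C=((λy. 6) v) | E={v↦1} | S={0↦5, 1↦3} | K=[addL(5) :: let u :: fun]]
t=12: [C=(λy. 6) | E={v↦1} | S={0↦5, 1↦3} | K=[arg :: addL(5) :: let u :: fun]]
t=13: [C=v | E={v↦1} | S={0↦5, 1↦3} | K=[fun :: addL(5) :: let u :: fun]]
t=14: [C=6 | E={y↦2, v↦1} | S={0↦5, 1↦3, 2↦3} | K=[addL(5) :: let u :: fun]]
t=15: [C=u | E={u↦3} | S={0↦5, 1↦3, 2↦3, 3↦11} | K=[fun]]
t=16: [C=((λw. w) z) | E={z↦4} | S={0↦5, 1↦3, 2↦3, 3↦11, 4↦11} | K=∅]
t=17: [C=(λw. w) | E={z↦4} | S={0↦5, 1↦3, 2↦3, 3↦11, 4↦11} | K=[arg]]
t=18: [C=z | E={z↦4} | S={0↦5, 1↦3, 2↦3, 3↦11, 4↦11} | K=[fun]]
t=19: [C=w | E={w↦5, z↦4} | S={0↦5, 1↦3, 2↦3, 3↦11, 4↦11, 5↦11} | K=∅]
→ final value 11

Answer: 11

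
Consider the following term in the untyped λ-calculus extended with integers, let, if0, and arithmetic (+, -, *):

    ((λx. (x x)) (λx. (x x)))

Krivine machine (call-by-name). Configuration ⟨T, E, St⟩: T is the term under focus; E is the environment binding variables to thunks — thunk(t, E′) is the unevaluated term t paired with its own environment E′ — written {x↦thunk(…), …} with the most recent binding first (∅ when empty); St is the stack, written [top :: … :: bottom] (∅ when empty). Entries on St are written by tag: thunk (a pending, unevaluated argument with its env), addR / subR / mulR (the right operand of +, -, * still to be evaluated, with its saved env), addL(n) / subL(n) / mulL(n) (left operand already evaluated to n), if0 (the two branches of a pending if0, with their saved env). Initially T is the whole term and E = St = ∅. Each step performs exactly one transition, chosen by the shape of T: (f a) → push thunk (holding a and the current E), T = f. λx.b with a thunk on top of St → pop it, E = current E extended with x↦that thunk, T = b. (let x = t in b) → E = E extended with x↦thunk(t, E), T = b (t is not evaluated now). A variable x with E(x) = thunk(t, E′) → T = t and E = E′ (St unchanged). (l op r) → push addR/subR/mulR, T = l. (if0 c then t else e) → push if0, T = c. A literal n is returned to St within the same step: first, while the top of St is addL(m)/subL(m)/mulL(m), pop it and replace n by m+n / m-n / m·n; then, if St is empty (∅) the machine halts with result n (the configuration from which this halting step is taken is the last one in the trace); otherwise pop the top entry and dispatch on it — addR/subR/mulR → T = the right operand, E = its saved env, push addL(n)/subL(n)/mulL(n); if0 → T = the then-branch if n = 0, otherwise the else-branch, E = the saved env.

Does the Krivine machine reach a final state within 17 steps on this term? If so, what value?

Answer: DIVERGES (no final state within 17 steps)

Derivation:
t=0: <T=((λx. (x x)) (λx. (x x))), E=∅, St=∅>
t=1: <T=(λx. (x x)), E=∅, St=[thunk]>
t=2: <T=(x x), E={x↦thunk((λx. (x x)), ∅)}, St=∅>
t=3: <T=x, E={x↦thunk((λx. (x x)), ∅)}, St=[thunk]>
t=4: <T=(λx. (x x)), E=∅, St=[thunk]>
t=5: <T=(x x), E={x↦thunk(x, {x↦thunk((λx. (x x)), ∅)})}, St=∅>
t=6: <T=x, E={x↦thunk(x, {x↦thunk((λx. (x x)), ∅)})}, St=[thunk]>
t=7: <T=x, E={x↦thunk((λx. (x x)), ∅)}, St=[thunk]>
t=8: <T=(λx. (x x)), E=∅, St=[thunk]>
t=9: <T=(x x), E={x↦thunk(x, {x↦thunk(x, {x↦thunk((λx. (x x)), ∅)})})}, St=∅>
t=10: <T=x, E={x↦thunk(x, {x↦thunk(x, {x↦thunk((λx. (x x)), ∅)})})}, St=[thunk]>
t=11: <T=x, E={x↦thunk(x, {x↦thunk((λx. (x x)), ∅)})}, St=[thunk]>
t=12: <T=x, E={x↦thunk((λx. (x x)), ∅)}, St=[thunk]>
t=13: <T=(λx. (x x)), E=∅, St=[thunk]>
t=14: <T=(x x), E={x↦thunk(x, {x↦thunk(x, {x↦thunk(x, {x↦thunk((λx. (x x)), ∅)})})})}, St=∅>
t=15: <T=x, E={x↦thunk(x, {x↦thunk(x, {x↦thunk(x, {x↦thunk((λx. (x x)), ∅)})})})}, St=[thunk]>
t=16: <T=x, E={x↦thunk(x, {x↦thunk(x, {x↦thunk((λx. (x x)), ∅)})})}, St=[thunk]>
t=17: <T=x, E={x↦thunk(x, {x↦thunk((λx. (x x)), ∅)})}, St=[thunk]>
→ 17 transitions taken and the configuration is still not final: no result within 17 steps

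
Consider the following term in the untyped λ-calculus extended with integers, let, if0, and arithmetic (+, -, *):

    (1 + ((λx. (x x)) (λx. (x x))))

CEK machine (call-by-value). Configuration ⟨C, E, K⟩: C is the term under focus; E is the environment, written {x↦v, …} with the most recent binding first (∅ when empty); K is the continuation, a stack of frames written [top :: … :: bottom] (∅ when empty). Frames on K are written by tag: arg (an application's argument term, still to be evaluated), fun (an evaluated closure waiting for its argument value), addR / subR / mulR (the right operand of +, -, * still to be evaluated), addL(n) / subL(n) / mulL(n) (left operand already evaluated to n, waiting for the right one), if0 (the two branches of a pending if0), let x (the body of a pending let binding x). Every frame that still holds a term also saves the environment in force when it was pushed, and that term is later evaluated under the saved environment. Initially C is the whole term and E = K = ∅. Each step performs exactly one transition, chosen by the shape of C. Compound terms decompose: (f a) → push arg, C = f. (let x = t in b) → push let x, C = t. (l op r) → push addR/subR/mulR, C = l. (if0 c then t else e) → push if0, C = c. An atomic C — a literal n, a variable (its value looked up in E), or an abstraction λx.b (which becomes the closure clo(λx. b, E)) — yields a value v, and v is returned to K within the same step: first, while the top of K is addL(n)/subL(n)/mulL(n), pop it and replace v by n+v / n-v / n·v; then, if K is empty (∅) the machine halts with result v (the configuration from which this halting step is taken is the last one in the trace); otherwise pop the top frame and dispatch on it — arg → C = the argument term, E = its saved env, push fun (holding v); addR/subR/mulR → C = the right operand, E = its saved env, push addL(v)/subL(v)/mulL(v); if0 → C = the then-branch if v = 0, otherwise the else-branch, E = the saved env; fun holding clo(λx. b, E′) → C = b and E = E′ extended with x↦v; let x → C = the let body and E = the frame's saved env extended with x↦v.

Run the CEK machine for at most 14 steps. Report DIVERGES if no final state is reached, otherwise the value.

step 0: <C=(1 + ((λx. (x x)) (λx. (x x)))), E=∅, K=∅>
step 1: <C=1, E=∅, K=[addR]>
step 2: <C=((λx. (x x)) (λx. (x x))), E=∅, K=[addL(1)]>
step 3: <C=(λx. (x x)), E=∅, K=[arg :: addL(1)]>
step 4: <C=(λx. (x x)), E=∅, K=[fun :: addL(1)]>
step 5: <C=(x x), E={x↦clo(λx. (x x), ∅)}, K=[addL(1)]>
step 6: <C=x, E={x↦clo(λx. (x x), ∅)}, K=[arg :: addL(1)]>
step 7: <C=x, E={x↦clo(λx. (x x), ∅)}, K=[fun :: addL(1)]>
… configuration repeats with period 3 (steps 5–7 recur indefinitely) …

Answer: DIVERGES (no final state within 14 steps)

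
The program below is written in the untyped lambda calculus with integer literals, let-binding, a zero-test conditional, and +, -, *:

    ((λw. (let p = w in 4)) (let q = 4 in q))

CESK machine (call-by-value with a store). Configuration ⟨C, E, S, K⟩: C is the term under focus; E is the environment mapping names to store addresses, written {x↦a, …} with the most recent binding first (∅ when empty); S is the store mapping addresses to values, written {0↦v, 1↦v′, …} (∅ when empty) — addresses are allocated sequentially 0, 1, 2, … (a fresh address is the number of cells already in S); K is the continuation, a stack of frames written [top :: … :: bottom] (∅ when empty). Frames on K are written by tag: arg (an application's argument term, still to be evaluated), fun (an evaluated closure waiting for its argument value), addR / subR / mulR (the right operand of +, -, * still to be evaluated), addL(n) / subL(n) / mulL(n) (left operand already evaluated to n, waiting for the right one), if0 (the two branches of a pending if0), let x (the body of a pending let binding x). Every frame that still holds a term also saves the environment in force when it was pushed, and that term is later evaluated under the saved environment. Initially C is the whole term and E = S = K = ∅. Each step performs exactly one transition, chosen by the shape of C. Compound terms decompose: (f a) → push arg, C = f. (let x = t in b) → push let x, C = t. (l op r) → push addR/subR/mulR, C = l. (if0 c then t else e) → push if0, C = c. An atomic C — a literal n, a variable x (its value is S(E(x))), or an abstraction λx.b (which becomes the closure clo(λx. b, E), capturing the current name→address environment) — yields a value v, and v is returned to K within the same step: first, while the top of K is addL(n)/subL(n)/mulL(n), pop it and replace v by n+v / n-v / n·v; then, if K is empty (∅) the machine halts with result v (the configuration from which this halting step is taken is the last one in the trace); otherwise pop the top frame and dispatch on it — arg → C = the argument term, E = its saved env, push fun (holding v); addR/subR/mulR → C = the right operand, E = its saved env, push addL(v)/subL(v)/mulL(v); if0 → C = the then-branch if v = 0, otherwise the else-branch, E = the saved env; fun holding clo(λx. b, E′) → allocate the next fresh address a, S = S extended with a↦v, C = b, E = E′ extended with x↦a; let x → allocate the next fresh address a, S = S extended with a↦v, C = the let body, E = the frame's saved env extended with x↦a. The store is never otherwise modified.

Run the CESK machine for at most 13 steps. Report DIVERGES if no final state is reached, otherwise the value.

t=0: <C=((λw. (let p = w in 4)) (let q = 4 in q)), E=∅, S=∅, K=∅>
t=1: <C=(λw. (let p = w in 4)), E=∅, S=∅, K=[arg]>
t=2: <C=(let q = 4 in q), E=∅, S=∅, K=[fun]>
t=3: <C=4, E=∅, S=∅, K=[let q :: fun]>
t=4: <C=q, E={q↦0}, S={0↦4}, K=[fun]>
t=5: <C=(let p = w in 4), E={w↦1}, S={0↦4, 1↦4}, K=∅>
t=6: <C=w, E={w↦1}, S={0↦4, 1↦4}, K=[let p]>
t=7: <C=4, E={p↦2, w↦1}, S={0↦4, 1↦4, 2↦4}, K=∅>
→ final value 4

Answer: 4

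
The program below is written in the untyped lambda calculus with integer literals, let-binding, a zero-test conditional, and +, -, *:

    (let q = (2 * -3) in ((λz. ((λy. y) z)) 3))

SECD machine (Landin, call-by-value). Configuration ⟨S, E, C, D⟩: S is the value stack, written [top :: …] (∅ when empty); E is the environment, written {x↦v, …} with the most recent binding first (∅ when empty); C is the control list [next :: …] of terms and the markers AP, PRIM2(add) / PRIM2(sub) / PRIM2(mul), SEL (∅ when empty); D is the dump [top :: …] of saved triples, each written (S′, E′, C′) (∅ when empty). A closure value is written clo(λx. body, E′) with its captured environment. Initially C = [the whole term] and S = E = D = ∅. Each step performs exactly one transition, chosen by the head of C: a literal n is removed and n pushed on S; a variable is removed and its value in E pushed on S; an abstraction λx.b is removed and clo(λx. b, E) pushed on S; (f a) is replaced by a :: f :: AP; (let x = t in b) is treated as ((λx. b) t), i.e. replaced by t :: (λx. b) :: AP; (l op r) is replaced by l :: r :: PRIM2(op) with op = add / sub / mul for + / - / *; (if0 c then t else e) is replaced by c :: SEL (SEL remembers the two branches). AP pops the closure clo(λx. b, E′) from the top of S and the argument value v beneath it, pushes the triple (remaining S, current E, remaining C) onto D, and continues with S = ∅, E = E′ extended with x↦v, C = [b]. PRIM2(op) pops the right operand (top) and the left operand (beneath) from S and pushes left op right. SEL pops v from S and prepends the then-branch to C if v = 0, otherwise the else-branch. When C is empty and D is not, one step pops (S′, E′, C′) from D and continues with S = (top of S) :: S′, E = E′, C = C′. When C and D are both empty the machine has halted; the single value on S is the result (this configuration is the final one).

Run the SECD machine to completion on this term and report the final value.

t=0: [S=∅ | E=∅ | C=[(let q = (2 * -3) in ((λz. ((λy. y) z)) 3))] | D=∅]
t=1: [S=∅ | E=∅ | C=[(2 * -3) :: (λq. ((λz. ((λy. y) z)) 3)) :: AP] | D=∅]
t=2: [S=∅ | E=∅ | C=[2 :: -3 :: PRIM2(mul) :: (λq. ((λz. ((λy. y) z)) 3)) :: AP] | D=∅]
t=3: [S=[2] | E=∅ | C=[-3 :: PRIM2(mul) :: (λq. ((λz. ((λy. y) z)) 3)) :: AP] | D=∅]
t=4: [S=[-3 :: 2] | E=∅ | C=[PRIM2(mul) :: (λq. ((λz. ((λy. y) z)) 3)) :: AP] | D=∅]
t=5: [S=[-6] | E=∅ | C=[(λq. ((λz. ((λy. y) z)) 3)) :: AP] | D=∅]
t=6: [S=[clo(λq. ((λz. ((λy. y) z)) 3), ∅) :: -6] | E=∅ | C=[AP] | D=∅]
t=7: [S=∅ | E={q↦-6} | C=[((λz. ((λy. y) z)) 3)] | D=[(∅, ∅, ∅)]]
t=8: [S=∅ | E={q↦-6} | C=[3 :: (λz. ((λy. y) z)) :: AP] | D=[(∅, ∅, ∅)]]
t=9: [S=[3] | E={q↦-6} | C=[(λz. ((λy. y) z)) :: AP] | D=[(∅, ∅, ∅)]]
t=10: [S=[clo(λz. ((λy. y) z), {q↦-6}) :: 3] | E={q↦-6} | C=[AP] | D=[(∅, ∅, ∅)]]
t=11: [S=∅ | E={z↦3, q↦-6} | C=[((λy. y) z)] | D=[(∅, {q↦-6}, ∅) :: (∅, ∅, ∅)]]
t=12: [S=∅ | E={z↦3, q↦-6} | C=[z :: (λy. y) :: AP] | D=[(∅, {q↦-6}, ∅) :: (∅, ∅, ∅)]]
t=13: [S=[3] | E={z↦3, q↦-6} | C=[(λy. y) :: AP] | D=[(∅, {q↦-6}, ∅) :: (∅, ∅, ∅)]]
t=14: [S=[clo(λy. y, {z↦3, q↦-6}) :: 3] | E={z↦3, q↦-6} | C=[AP] | D=[(∅, {q↦-6}, ∅) :: (∅, ∅, ∅)]]
t=15: [S=∅ | E={y↦3, z↦3, q↦-6} | C=[y] | D=[(∅, {z↦3, q↦-6}, ∅) :: (∅, {q↦-6}, ∅) :: (∅, ∅, ∅)]]
t=16: [S=[3] | E={y↦3, z↦3, q↦-6} | C=∅ | D=[(∅, {z↦3, q↦-6}, ∅) :: (∅, {q↦-6}, ∅) :: (∅, ∅, ∅)]]
t=17: [S=[3] | E={z↦3, q↦-6} | C=∅ | D=[(∅, {q↦-6}, ∅) :: (∅, ∅, ∅)]]
t=18: [S=[3] | E={q↦-6} | C=∅ | D=[(∅, ∅, ∅)]]
t=19: [S=[3] | E=∅ | C=∅ | D=∅]
→ final value 3

Answer: 3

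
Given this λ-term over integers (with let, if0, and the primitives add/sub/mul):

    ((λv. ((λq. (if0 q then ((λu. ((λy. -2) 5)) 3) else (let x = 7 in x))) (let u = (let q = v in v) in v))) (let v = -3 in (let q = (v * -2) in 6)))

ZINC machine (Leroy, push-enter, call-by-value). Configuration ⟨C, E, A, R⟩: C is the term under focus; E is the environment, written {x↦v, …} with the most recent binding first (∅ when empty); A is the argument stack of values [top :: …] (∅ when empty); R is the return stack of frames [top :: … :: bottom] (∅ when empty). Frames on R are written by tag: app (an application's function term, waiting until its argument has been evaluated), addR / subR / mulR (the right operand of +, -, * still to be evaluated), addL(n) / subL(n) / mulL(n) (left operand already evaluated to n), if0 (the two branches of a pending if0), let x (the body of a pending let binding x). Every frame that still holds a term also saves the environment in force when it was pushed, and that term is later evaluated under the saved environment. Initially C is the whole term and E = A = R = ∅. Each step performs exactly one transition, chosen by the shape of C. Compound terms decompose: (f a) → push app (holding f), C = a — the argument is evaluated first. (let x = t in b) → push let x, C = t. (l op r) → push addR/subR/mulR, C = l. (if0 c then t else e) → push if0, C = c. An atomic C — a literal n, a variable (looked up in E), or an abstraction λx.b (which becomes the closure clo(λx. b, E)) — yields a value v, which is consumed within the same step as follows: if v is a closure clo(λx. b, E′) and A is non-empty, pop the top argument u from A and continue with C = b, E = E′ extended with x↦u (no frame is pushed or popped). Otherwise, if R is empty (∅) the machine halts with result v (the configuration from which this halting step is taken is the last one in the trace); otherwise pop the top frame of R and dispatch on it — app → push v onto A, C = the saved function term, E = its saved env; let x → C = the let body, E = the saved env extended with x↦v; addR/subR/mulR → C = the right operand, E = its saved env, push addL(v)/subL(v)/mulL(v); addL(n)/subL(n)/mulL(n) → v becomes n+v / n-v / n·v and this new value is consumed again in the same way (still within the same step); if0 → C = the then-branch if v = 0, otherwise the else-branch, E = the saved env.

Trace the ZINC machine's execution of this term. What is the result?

Answer: 7

Machine steps:
step 0: ⟨C=((λv. ((λq. (if0 q then ((λu. ((λy. -2) 5)) 3) else (let x = 7 in x))) (let u = (let q = v in v) in v))) (let v = -3 in (let q = (v * -2) in 6))); E=∅; A=∅; R=∅⟩
step 1: ⟨C=(let v = -3 in (let q = (v * -2) in 6)); E=∅; A=∅; R=[app]⟩
step 2: ⟨C=-3; E=∅; A=∅; R=[let v :: app]⟩
step 3: ⟨C=(let q = (v * -2) in 6); E={v↦-3}; A=∅; R=[app]⟩
step 4: ⟨C=(v * -2); E={v↦-3}; A=∅; R=[let q :: app]⟩
step 5: ⟨C=v; E={v↦-3}; A=∅; R=[mulR :: let q :: app]⟩
step 6: ⟨C=-2; E={v↦-3}; A=∅; R=[mulL(-3) :: let q :: app]⟩
step 7: ⟨C=6; E={q↦6, v↦-3}; A=∅; R=[app]⟩
step 8: ⟨C=(λv. ((λq. (if0 q then ((λu. ((λy. -2) 5)) 3) else (let x = 7 in x))) (let u = (let q = v in v) in v))); E=∅; A=[6]; R=∅⟩
step 9: ⟨C=((λq. (if0 q then ((λu. ((λy. -2) 5)) 3) else (let x = 7 in x))) (let u = (let q = v in v) in v)); E={v↦6}; A=∅; R=∅⟩
step 10: ⟨C=(let u = (let q = v in v) in v); E={v↦6}; A=∅; R=[app]⟩
step 11: ⟨C=(let q = v in v); E={v↦6}; A=∅; R=[let u :: app]⟩
step 12: ⟨C=v; E={v↦6}; A=∅; R=[let q :: let u :: app]⟩
step 13: ⟨C=v; E={q↦6, v↦6}; A=∅; R=[let u :: app]⟩
step 14: ⟨C=v; E={u↦6, v↦6}; A=∅; R=[app]⟩
step 15: ⟨C=(λq. (if0 q then ((λu. ((λy. -2) 5)) 3) else (let x = 7 in x))); E={v↦6}; A=[6]; R=∅⟩
step 16: ⟨C=(if0 q then ((λu. ((λy. -2) 5)) 3) else (let x = 7 in x)); E={q↦6, v↦6}; A=∅; R=∅⟩
step 17: ⟨C=q; E={q↦6, v↦6}; A=∅; R=[if0]⟩
step 18: ⟨C=(let x = 7 in x); E={q↦6, v↦6}; A=∅; R=∅⟩
step 19: ⟨C=7; E={q↦6, v↦6}; A=∅; R=[let x]⟩
step 20: ⟨C=x; E={x↦7, q↦6, v↦6}; A=∅; R=∅⟩
→ final value 7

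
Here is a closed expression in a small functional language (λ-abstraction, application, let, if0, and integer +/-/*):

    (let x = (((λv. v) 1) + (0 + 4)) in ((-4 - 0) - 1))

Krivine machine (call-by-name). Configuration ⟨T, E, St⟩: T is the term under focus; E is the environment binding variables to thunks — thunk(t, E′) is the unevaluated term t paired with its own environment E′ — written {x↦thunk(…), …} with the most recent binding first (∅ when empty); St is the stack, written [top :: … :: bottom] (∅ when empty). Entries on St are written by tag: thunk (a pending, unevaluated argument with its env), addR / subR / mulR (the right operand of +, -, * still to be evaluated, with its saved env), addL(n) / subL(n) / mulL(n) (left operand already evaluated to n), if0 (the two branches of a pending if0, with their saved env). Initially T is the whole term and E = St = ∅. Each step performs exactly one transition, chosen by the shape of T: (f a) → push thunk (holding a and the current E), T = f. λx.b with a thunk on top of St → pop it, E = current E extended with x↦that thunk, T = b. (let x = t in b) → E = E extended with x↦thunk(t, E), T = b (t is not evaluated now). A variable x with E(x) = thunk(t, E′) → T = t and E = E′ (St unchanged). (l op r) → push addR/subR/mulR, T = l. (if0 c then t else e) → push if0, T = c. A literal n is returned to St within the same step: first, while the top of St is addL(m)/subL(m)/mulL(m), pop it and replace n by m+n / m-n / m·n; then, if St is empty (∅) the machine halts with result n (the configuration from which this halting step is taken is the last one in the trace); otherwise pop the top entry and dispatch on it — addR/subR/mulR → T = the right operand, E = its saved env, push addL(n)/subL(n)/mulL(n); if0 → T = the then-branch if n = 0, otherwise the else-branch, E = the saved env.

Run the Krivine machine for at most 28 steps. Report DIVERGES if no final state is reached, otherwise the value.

Answer: -5

Execution trace:
0. [T=(let x = (((λv. v) 1) + (0 + 4)) in ((-4 - 0) - 1)) | E=∅ | St=∅]
1. [T=((-4 - 0) - 1) | E={x↦thunk((((λv. v) 1) + (0 + 4)), ∅)} | St=∅]
2. [T=(-4 - 0) | E={x↦thunk((((λv. v) 1) + (0 + 4)), ∅)} | St=[subR]]
3. [T=-4 | E={x↦thunk((((λv. v) 1) + (0 + 4)), ∅)} | St=[subR :: subR]]
4. [T=0 | E={x↦thunk((((λv. v) 1) + (0 + 4)), ∅)} | St=[subL(-4) :: subR]]
5. [T=1 | E={x↦thunk((((λv. v) 1) + (0 + 4)), ∅)} | St=[subL(-4)]]
→ final value -5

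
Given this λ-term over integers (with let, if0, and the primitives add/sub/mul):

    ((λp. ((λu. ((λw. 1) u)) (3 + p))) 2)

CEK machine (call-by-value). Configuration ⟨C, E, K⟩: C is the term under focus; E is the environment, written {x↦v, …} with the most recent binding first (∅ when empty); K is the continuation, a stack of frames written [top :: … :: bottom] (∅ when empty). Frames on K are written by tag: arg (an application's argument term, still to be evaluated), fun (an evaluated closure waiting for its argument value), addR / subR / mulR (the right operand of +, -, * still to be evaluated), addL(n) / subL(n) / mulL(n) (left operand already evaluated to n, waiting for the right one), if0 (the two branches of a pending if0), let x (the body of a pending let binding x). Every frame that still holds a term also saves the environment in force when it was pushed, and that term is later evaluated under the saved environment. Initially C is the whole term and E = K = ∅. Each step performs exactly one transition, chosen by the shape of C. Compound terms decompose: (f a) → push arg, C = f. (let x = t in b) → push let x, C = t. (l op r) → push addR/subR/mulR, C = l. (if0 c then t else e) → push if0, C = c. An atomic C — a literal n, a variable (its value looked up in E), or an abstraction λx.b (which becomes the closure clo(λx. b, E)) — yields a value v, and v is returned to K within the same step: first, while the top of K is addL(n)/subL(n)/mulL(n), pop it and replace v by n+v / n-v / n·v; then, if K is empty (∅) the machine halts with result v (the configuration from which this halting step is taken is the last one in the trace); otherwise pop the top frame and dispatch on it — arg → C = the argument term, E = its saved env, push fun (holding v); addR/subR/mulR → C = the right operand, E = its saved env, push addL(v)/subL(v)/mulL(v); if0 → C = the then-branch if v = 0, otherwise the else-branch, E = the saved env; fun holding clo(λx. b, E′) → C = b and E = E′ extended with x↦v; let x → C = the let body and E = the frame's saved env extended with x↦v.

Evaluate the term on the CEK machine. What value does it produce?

t=0: <C=((λp. ((λu. ((λw. 1) u)) (3 + p))) 2), E=∅, K=∅>
t=1: <C=(λp. ((λu. ((λw. 1) u)) (3 + p))), E=∅, K=[arg]>
t=2: <C=2, E=∅, K=[fun]>
t=3: <C=((λu. ((λw. 1) u)) (3 + p)), E={p↦2}, K=∅>
t=4: <C=(λu. ((λw. 1) u)), E={p↦2}, K=[arg]>
t=5: <C=(3 + p), E={p↦2}, K=[fun]>
t=6: <C=3, E={p↦2}, K=[addR :: fun]>
t=7: <C=p, E={p↦2}, K=[addL(3) :: fun]>
t=8: <C=((λw. 1) u), E={u↦5, p↦2}, K=∅>
t=9: <C=(λw. 1), E={u↦5, p↦2}, K=[arg]>
t=10: <C=u, E={u↦5, p↦2}, K=[fun]>
t=11: <C=1, E={w↦5, u↦5, p↦2}, K=∅>
→ final value 1

Answer: 1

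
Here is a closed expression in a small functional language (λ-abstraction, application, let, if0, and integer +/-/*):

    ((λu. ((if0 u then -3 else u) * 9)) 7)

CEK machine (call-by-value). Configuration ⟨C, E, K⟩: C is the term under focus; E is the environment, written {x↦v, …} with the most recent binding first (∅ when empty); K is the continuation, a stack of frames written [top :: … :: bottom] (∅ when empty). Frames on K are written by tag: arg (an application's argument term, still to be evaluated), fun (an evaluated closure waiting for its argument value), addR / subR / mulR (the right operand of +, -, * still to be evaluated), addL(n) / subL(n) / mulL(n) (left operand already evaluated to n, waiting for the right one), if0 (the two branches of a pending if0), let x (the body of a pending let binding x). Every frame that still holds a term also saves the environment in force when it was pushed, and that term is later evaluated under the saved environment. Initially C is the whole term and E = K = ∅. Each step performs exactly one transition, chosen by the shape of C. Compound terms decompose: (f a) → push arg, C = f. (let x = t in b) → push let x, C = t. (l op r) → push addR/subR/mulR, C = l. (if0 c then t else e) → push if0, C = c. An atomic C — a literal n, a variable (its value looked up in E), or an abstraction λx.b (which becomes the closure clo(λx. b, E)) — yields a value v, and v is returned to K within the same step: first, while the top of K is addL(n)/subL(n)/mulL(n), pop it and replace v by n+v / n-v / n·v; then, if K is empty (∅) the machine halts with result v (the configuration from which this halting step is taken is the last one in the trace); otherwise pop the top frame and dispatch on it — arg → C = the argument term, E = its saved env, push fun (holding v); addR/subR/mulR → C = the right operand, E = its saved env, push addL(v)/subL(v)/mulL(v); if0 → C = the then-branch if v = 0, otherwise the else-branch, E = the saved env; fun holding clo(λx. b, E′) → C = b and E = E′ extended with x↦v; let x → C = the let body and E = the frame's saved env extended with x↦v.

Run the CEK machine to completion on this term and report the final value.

Answer: 63

Derivation:
0. [C=((λu. ((if0 u then -3 else u) * 9)) 7) | E=∅ | K=∅]
1. [C=(λu. ((if0 u then -3 else u) * 9)) | E=∅ | K=[arg]]
2. [C=7 | E=∅ | K=[fun]]
3. [C=((if0 u then -3 else u) * 9) | E={u↦7} | K=∅]
4. [C=(if0 u then -3 else u) | E={u↦7} | K=[mulR]]
5. [C=u | E={u↦7} | K=[if0 :: mulR]]
6. [C=u | E={u↦7} | K=[mulR]]
7. [C=9 | E={u↦7} | K=[mulL(7)]]
→ final value 63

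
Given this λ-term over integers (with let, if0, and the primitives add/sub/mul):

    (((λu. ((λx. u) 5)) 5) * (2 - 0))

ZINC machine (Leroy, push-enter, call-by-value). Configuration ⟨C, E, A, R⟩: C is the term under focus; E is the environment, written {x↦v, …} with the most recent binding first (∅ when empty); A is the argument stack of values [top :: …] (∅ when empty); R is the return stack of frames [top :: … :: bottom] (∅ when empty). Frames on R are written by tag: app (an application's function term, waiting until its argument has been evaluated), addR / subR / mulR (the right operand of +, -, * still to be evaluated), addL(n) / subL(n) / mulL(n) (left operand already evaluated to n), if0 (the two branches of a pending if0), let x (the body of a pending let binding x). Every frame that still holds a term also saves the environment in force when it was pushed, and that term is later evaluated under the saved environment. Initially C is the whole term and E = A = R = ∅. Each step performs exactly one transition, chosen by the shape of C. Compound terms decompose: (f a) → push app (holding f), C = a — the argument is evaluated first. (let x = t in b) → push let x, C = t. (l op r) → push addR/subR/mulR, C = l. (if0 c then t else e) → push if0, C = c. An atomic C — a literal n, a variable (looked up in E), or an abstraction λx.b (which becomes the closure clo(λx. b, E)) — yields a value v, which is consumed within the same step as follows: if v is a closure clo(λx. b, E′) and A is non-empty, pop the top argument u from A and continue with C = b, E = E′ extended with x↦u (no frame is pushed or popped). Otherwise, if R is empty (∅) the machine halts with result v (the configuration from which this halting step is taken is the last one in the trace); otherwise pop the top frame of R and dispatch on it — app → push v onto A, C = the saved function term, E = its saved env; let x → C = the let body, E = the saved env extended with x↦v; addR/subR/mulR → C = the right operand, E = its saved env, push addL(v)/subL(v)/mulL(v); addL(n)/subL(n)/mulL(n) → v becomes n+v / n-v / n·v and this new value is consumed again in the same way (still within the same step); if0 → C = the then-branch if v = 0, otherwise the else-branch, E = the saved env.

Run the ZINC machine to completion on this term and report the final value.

0. ⟨C=(((λu. ((λx. u) 5)) 5) * (2 - 0)); E=∅; A=∅; R=∅⟩
1. ⟨C=((λu. ((λx. u) 5)) 5); E=∅; A=∅; R=[mulR]⟩
2. ⟨C=5; E=∅; A=∅; R=[app :: mulR]⟩
3. ⟨C=(λu. ((λx. u) 5)); E=∅; A=[5]; R=[mulR]⟩
4. ⟨C=((λx. u) 5); E={u↦5}; A=∅; R=[mulR]⟩
5. ⟨C=5; E={u↦5}; A=∅; R=[app :: mulR]⟩
6. ⟨C=(λx. u); E={u↦5}; A=[5]; R=[mulR]⟩
7. ⟨C=u; E={x↦5, u↦5}; A=∅; R=[mulR]⟩
8. ⟨C=(2 - 0); E=∅; A=∅; R=[mulL(5)]⟩
9. ⟨C=2; E=∅; A=∅; R=[subR :: mulL(5)]⟩
10. ⟨C=0; E=∅; A=∅; R=[subL(2) :: mulL(5)]⟩
→ final value 10

Answer: 10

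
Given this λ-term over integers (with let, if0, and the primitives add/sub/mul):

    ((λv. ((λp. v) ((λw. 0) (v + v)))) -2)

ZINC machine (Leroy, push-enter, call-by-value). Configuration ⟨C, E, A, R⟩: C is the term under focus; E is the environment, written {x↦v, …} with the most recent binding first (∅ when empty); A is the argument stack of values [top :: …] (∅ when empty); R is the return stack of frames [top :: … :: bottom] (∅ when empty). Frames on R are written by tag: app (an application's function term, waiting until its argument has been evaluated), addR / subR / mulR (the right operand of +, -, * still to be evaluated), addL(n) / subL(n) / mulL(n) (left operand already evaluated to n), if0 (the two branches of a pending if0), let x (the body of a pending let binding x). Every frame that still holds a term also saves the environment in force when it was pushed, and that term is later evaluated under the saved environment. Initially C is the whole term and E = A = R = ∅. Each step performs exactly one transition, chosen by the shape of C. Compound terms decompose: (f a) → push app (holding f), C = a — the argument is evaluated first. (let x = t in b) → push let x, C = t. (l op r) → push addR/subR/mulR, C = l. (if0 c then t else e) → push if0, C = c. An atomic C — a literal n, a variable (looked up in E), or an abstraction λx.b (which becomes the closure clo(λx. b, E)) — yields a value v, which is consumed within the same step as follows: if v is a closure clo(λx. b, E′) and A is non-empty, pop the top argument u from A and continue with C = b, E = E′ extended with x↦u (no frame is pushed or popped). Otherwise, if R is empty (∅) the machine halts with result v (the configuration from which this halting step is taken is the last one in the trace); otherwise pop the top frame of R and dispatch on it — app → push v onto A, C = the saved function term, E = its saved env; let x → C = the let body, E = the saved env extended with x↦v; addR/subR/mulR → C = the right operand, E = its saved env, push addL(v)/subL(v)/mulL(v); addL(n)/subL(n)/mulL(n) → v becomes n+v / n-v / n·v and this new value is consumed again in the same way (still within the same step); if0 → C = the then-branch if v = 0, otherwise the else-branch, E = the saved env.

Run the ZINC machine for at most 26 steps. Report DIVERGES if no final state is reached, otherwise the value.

step 0: ⟨C=((λv. ((λp. v) ((λw. 0) (v + v)))) -2); E=∅; A=∅; R=∅⟩
step 1: ⟨C=-2; E=∅; A=∅; R=[app]⟩
step 2: ⟨C=(λv. ((λp. v) ((λw. 0) (v + v)))); E=∅; A=[-2]; R=∅⟩
step 3: ⟨C=((λp. v) ((λw. 0) (v + v))); E={v↦-2}; A=∅; R=∅⟩
step 4: ⟨C=((λw. 0) (v + v)); E={v↦-2}; A=∅; R=[app]⟩
step 5: ⟨C=(v + v); E={v↦-2}; A=∅; R=[app :: app]⟩
step 6: ⟨C=v; E={v↦-2}; A=∅; R=[addR :: app :: app]⟩
step 7: ⟨C=v; E={v↦-2}; A=∅; R=[addL(-2) :: app :: app]⟩
step 8: ⟨C=(λw. 0); E={v↦-2}; A=[-4]; R=[app]⟩
step 9: ⟨C=0; E={w↦-4, v↦-2}; A=∅; R=[app]⟩
step 10: ⟨C=(λp. v); E={v↦-2}; A=[0]; R=∅⟩
step 11: ⟨C=v; E={p↦0, v↦-2}; A=∅; R=∅⟩
→ final value -2

Answer: -2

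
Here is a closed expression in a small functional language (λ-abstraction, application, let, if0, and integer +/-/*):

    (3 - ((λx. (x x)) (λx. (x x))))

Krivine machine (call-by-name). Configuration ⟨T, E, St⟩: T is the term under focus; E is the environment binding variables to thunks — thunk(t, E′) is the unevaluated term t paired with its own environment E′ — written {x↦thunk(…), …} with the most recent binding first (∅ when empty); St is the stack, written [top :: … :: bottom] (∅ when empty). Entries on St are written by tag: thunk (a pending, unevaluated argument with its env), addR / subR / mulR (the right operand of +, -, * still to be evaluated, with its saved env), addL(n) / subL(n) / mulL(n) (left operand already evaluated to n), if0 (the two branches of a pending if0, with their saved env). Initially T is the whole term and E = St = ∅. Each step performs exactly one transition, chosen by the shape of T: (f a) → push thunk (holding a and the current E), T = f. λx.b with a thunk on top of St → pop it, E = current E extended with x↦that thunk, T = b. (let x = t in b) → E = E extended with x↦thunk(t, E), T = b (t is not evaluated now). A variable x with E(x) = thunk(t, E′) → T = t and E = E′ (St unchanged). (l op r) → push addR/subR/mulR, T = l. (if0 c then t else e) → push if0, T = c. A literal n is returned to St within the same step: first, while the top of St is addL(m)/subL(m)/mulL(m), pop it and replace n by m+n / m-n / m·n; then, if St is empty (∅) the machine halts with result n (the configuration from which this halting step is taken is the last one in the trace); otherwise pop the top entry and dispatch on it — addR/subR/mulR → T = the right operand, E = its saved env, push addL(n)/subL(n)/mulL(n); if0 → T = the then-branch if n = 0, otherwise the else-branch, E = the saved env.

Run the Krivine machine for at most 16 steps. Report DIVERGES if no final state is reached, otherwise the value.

0. ⟨T=(3 - ((λx. (x x)) (λx. (x x)))); E=∅; St=∅⟩
1. ⟨T=3; E=∅; St=[subR]⟩
2. ⟨T=((λx. (x x)) (λx. (x x))); E=∅; St=[subL(3)]⟩
3. ⟨T=(λx. (x x)); E=∅; St=[thunk :: subL(3)]⟩
4. ⟨T=(x x); E={x↦thunk((λx. (x x)), ∅)}; St=[subL(3)]⟩
5. ⟨T=x; E={x↦thunk((λx. (x x)), ∅)}; St=[thunk :: subL(3)]⟩
6. ⟨T=(λx. (x x)); E=∅; St=[thunk :: subL(3)]⟩
7. ⟨T=(x x); E={x↦thunk(x, {x↦thunk((λx. (x x)), ∅)})}; St=[subL(3)]⟩
8. ⟨T=x; E={x↦thunk(x, {x↦thunk((λx. (x x)), ∅)})}; St=[thunk :: subL(3)]⟩
9. ⟨T=x; E={x↦thunk((λx. (x x)), ∅)}; St=[thunk :: subL(3)]⟩
10. ⟨T=(λx. (x x)); E=∅; St=[thunk :: subL(3)]⟩
11. ⟨T=(x x); E={x↦thunk(x, {x↦thunk(x, {x↦thunk((λx. (x x)), ∅)})})}; St=[subL(3)]⟩
12. ⟨T=x; E={x↦thunk(x, {x↦thunk(x, {x↦thunk((λx. (x x)), ∅)})})}; St=[thunk :: subL(3)]⟩
13. ⟨T=x; E={x↦thunk(x, {x↦thunk((λx. (x x)), ∅)})}; St=[thunk :: subL(3)]⟩
14. ⟨T=x; E={x↦thunk((λx. (x x)), ∅)}; St=[thunk :: subL(3)]⟩
15. ⟨T=(λx. (x x)); E=∅; St=[thunk :: subL(3)]⟩
16. ⟨T=(x x); E={x↦thunk(x, {x↦thunk(x, {x↦thunk(x, {x↦thunk((λx. (x x)), ∅)})})})}; St=[subL(3)]⟩
→ 16 transitions taken and the configuration is still not final: no result within 16 steps

Answer: DIVERGES (no final state within 16 steps)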